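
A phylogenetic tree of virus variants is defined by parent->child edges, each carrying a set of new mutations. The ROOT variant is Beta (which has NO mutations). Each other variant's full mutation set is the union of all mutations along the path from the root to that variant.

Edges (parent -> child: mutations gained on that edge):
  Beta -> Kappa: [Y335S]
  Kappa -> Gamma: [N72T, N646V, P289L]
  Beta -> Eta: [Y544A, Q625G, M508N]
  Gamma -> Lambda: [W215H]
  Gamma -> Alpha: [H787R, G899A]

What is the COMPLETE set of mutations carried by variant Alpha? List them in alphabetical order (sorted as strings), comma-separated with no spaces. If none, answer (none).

Answer: G899A,H787R,N646V,N72T,P289L,Y335S

Derivation:
At Beta: gained [] -> total []
At Kappa: gained ['Y335S'] -> total ['Y335S']
At Gamma: gained ['N72T', 'N646V', 'P289L'] -> total ['N646V', 'N72T', 'P289L', 'Y335S']
At Alpha: gained ['H787R', 'G899A'] -> total ['G899A', 'H787R', 'N646V', 'N72T', 'P289L', 'Y335S']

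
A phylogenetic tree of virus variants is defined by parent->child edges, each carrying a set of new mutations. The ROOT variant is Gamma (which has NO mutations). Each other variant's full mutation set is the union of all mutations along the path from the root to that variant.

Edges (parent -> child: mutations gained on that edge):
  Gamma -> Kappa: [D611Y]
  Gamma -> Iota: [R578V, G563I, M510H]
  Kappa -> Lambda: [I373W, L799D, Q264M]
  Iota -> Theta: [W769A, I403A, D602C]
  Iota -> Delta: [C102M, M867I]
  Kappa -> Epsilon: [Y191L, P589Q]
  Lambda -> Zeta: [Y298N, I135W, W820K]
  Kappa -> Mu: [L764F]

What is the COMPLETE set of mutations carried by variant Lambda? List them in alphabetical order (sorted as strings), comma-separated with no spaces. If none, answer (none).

At Gamma: gained [] -> total []
At Kappa: gained ['D611Y'] -> total ['D611Y']
At Lambda: gained ['I373W', 'L799D', 'Q264M'] -> total ['D611Y', 'I373W', 'L799D', 'Q264M']

Answer: D611Y,I373W,L799D,Q264M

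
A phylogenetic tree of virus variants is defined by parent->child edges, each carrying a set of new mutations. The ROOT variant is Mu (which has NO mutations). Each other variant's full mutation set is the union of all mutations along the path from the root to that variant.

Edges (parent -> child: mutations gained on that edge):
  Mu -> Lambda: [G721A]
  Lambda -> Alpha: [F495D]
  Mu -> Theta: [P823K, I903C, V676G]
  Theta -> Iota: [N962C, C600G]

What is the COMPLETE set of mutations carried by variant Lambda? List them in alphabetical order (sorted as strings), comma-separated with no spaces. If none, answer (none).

At Mu: gained [] -> total []
At Lambda: gained ['G721A'] -> total ['G721A']

Answer: G721A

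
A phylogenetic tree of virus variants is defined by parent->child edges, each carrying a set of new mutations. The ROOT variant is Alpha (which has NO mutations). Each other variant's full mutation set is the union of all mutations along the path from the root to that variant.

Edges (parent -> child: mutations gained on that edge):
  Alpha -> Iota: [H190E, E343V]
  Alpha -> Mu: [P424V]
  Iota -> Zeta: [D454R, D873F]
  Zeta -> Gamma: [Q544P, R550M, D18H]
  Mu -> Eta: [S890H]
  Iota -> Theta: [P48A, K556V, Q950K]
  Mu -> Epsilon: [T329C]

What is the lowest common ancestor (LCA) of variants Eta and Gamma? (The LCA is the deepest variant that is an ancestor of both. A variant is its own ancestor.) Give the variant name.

Path from root to Eta: Alpha -> Mu -> Eta
  ancestors of Eta: {Alpha, Mu, Eta}
Path from root to Gamma: Alpha -> Iota -> Zeta -> Gamma
  ancestors of Gamma: {Alpha, Iota, Zeta, Gamma}
Common ancestors: {Alpha}
Walk up from Gamma: Gamma (not in ancestors of Eta), Zeta (not in ancestors of Eta), Iota (not in ancestors of Eta), Alpha (in ancestors of Eta)
Deepest common ancestor (LCA) = Alpha

Answer: Alpha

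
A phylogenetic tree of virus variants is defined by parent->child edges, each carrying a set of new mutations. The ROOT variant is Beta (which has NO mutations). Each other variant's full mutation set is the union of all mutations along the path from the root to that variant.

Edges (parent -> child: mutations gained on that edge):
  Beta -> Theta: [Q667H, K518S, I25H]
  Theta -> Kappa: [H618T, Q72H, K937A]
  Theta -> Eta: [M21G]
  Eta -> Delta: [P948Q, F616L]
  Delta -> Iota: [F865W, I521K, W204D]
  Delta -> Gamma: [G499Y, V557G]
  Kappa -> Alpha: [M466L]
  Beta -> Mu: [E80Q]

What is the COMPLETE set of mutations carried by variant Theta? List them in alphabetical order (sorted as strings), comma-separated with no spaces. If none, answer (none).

At Beta: gained [] -> total []
At Theta: gained ['Q667H', 'K518S', 'I25H'] -> total ['I25H', 'K518S', 'Q667H']

Answer: I25H,K518S,Q667H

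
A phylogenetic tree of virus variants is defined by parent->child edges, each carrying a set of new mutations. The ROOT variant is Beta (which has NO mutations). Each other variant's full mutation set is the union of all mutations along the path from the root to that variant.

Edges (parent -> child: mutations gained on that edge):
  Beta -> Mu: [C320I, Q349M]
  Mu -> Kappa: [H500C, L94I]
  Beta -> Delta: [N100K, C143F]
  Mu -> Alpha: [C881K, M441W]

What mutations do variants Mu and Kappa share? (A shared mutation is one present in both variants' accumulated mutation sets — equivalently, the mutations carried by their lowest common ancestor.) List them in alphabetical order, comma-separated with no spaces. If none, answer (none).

Accumulating mutations along path to Mu:
  At Beta: gained [] -> total []
  At Mu: gained ['C320I', 'Q349M'] -> total ['C320I', 'Q349M']
Mutations(Mu) = ['C320I', 'Q349M']
Accumulating mutations along path to Kappa:
  At Beta: gained [] -> total []
  At Mu: gained ['C320I', 'Q349M'] -> total ['C320I', 'Q349M']
  At Kappa: gained ['H500C', 'L94I'] -> total ['C320I', 'H500C', 'L94I', 'Q349M']
Mutations(Kappa) = ['C320I', 'H500C', 'L94I', 'Q349M']
Intersection: ['C320I', 'Q349M'] ∩ ['C320I', 'H500C', 'L94I', 'Q349M'] = ['C320I', 'Q349M']

Answer: C320I,Q349M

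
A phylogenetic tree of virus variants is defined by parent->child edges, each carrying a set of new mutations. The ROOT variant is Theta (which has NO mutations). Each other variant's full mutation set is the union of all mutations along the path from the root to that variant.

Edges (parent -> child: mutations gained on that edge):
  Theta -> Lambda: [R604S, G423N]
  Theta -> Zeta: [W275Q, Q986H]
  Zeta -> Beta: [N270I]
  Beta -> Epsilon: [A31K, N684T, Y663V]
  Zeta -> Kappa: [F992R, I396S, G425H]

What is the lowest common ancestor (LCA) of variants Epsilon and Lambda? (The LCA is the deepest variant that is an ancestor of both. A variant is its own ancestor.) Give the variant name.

Path from root to Epsilon: Theta -> Zeta -> Beta -> Epsilon
  ancestors of Epsilon: {Theta, Zeta, Beta, Epsilon}
Path from root to Lambda: Theta -> Lambda
  ancestors of Lambda: {Theta, Lambda}
Common ancestors: {Theta}
Walk up from Lambda: Lambda (not in ancestors of Epsilon), Theta (in ancestors of Epsilon)
Deepest common ancestor (LCA) = Theta

Answer: Theta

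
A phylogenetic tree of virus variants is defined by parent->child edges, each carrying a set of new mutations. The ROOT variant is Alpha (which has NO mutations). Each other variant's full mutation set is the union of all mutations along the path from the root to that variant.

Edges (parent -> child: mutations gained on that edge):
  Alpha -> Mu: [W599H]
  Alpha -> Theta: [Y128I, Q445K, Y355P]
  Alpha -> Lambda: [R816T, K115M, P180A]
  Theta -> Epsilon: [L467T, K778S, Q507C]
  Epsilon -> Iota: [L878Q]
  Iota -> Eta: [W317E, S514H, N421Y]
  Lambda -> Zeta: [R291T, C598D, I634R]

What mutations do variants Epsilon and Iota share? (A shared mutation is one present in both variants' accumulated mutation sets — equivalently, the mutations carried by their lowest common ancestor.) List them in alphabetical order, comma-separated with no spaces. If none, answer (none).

Accumulating mutations along path to Epsilon:
  At Alpha: gained [] -> total []
  At Theta: gained ['Y128I', 'Q445K', 'Y355P'] -> total ['Q445K', 'Y128I', 'Y355P']
  At Epsilon: gained ['L467T', 'K778S', 'Q507C'] -> total ['K778S', 'L467T', 'Q445K', 'Q507C', 'Y128I', 'Y355P']
Mutations(Epsilon) = ['K778S', 'L467T', 'Q445K', 'Q507C', 'Y128I', 'Y355P']
Accumulating mutations along path to Iota:
  At Alpha: gained [] -> total []
  At Theta: gained ['Y128I', 'Q445K', 'Y355P'] -> total ['Q445K', 'Y128I', 'Y355P']
  At Epsilon: gained ['L467T', 'K778S', 'Q507C'] -> total ['K778S', 'L467T', 'Q445K', 'Q507C', 'Y128I', 'Y355P']
  At Iota: gained ['L878Q'] -> total ['K778S', 'L467T', 'L878Q', 'Q445K', 'Q507C', 'Y128I', 'Y355P']
Mutations(Iota) = ['K778S', 'L467T', 'L878Q', 'Q445K', 'Q507C', 'Y128I', 'Y355P']
Intersection: ['K778S', 'L467T', 'Q445K', 'Q507C', 'Y128I', 'Y355P'] ∩ ['K778S', 'L467T', 'L878Q', 'Q445K', 'Q507C', 'Y128I', 'Y355P'] = ['K778S', 'L467T', 'Q445K', 'Q507C', 'Y128I', 'Y355P']

Answer: K778S,L467T,Q445K,Q507C,Y128I,Y355P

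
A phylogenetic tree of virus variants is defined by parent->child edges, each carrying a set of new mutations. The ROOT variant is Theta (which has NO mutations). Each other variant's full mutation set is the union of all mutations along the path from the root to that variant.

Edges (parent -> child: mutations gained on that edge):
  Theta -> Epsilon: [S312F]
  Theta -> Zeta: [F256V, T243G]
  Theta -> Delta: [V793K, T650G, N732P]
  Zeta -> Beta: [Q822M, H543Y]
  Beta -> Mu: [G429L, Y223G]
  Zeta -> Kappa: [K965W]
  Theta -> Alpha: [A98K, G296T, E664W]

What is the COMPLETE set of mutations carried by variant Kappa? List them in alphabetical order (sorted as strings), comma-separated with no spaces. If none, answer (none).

Answer: F256V,K965W,T243G

Derivation:
At Theta: gained [] -> total []
At Zeta: gained ['F256V', 'T243G'] -> total ['F256V', 'T243G']
At Kappa: gained ['K965W'] -> total ['F256V', 'K965W', 'T243G']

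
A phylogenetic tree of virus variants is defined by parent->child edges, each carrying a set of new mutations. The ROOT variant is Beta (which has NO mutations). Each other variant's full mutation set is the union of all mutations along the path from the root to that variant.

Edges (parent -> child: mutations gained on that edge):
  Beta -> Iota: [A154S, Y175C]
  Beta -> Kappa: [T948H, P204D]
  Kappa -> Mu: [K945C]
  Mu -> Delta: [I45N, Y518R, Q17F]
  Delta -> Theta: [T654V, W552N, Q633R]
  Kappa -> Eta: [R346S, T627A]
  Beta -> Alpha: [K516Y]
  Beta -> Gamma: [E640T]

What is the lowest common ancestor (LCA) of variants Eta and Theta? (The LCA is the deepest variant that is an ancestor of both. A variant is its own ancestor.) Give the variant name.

Path from root to Eta: Beta -> Kappa -> Eta
  ancestors of Eta: {Beta, Kappa, Eta}
Path from root to Theta: Beta -> Kappa -> Mu -> Delta -> Theta
  ancestors of Theta: {Beta, Kappa, Mu, Delta, Theta}
Common ancestors: {Beta, Kappa}
Walk up from Theta: Theta (not in ancestors of Eta), Delta (not in ancestors of Eta), Mu (not in ancestors of Eta), Kappa (in ancestors of Eta), Beta (in ancestors of Eta)
Deepest common ancestor (LCA) = Kappa

Answer: Kappa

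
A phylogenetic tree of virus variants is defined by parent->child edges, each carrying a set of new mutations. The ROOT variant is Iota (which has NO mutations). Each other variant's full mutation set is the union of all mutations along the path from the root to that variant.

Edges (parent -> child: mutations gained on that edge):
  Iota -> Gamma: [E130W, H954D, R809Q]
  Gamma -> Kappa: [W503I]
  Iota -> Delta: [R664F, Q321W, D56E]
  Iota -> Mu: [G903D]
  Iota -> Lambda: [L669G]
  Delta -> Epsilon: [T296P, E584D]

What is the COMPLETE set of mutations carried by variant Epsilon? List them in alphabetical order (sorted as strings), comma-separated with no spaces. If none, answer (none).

At Iota: gained [] -> total []
At Delta: gained ['R664F', 'Q321W', 'D56E'] -> total ['D56E', 'Q321W', 'R664F']
At Epsilon: gained ['T296P', 'E584D'] -> total ['D56E', 'E584D', 'Q321W', 'R664F', 'T296P']

Answer: D56E,E584D,Q321W,R664F,T296P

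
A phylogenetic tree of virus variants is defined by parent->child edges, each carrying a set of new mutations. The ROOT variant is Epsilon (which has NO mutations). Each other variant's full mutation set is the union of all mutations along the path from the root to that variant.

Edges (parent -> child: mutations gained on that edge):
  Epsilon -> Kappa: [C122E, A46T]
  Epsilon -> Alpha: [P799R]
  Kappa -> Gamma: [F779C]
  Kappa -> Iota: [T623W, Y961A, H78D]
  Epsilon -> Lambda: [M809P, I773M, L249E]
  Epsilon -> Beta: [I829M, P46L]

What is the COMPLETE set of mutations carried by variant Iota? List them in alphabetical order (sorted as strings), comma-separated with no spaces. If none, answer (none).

At Epsilon: gained [] -> total []
At Kappa: gained ['C122E', 'A46T'] -> total ['A46T', 'C122E']
At Iota: gained ['T623W', 'Y961A', 'H78D'] -> total ['A46T', 'C122E', 'H78D', 'T623W', 'Y961A']

Answer: A46T,C122E,H78D,T623W,Y961A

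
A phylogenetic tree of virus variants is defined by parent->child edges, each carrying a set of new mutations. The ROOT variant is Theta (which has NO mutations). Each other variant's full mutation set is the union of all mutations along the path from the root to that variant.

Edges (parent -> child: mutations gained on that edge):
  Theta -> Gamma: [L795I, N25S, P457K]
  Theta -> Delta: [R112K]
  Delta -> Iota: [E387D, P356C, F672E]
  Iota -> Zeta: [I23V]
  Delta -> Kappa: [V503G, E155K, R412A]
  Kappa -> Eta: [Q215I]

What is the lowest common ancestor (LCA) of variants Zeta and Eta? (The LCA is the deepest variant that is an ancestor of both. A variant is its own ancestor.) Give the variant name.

Answer: Delta

Derivation:
Path from root to Zeta: Theta -> Delta -> Iota -> Zeta
  ancestors of Zeta: {Theta, Delta, Iota, Zeta}
Path from root to Eta: Theta -> Delta -> Kappa -> Eta
  ancestors of Eta: {Theta, Delta, Kappa, Eta}
Common ancestors: {Theta, Delta}
Walk up from Eta: Eta (not in ancestors of Zeta), Kappa (not in ancestors of Zeta), Delta (in ancestors of Zeta), Theta (in ancestors of Zeta)
Deepest common ancestor (LCA) = Delta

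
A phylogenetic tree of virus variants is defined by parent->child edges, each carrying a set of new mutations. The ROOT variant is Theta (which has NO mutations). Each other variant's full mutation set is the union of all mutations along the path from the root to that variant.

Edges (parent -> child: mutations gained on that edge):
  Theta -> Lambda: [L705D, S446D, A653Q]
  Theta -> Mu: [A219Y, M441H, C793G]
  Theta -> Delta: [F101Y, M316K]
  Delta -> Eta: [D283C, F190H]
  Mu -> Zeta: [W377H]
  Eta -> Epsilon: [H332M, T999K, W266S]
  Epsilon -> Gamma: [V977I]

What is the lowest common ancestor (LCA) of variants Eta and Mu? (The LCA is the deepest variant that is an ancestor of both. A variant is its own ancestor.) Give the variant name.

Answer: Theta

Derivation:
Path from root to Eta: Theta -> Delta -> Eta
  ancestors of Eta: {Theta, Delta, Eta}
Path from root to Mu: Theta -> Mu
  ancestors of Mu: {Theta, Mu}
Common ancestors: {Theta}
Walk up from Mu: Mu (not in ancestors of Eta), Theta (in ancestors of Eta)
Deepest common ancestor (LCA) = Theta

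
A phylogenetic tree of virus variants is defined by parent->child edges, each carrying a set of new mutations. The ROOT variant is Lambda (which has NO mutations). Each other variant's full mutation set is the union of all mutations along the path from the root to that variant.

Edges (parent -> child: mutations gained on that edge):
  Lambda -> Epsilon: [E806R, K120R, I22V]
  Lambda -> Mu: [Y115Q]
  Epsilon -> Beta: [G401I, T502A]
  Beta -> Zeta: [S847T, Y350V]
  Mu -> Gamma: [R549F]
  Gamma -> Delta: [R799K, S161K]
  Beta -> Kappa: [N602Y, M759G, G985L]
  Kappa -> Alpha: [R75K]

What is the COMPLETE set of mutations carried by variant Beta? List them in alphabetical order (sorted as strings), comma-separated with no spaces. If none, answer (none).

Answer: E806R,G401I,I22V,K120R,T502A

Derivation:
At Lambda: gained [] -> total []
At Epsilon: gained ['E806R', 'K120R', 'I22V'] -> total ['E806R', 'I22V', 'K120R']
At Beta: gained ['G401I', 'T502A'] -> total ['E806R', 'G401I', 'I22V', 'K120R', 'T502A']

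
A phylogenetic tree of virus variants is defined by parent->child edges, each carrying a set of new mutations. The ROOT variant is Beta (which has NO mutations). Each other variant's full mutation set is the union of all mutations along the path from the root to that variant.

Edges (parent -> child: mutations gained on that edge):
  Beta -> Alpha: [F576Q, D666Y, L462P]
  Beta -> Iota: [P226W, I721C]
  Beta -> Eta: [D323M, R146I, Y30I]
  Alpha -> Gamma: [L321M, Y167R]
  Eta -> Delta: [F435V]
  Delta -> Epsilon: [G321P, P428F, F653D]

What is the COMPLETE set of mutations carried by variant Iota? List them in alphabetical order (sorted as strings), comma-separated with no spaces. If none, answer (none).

Answer: I721C,P226W

Derivation:
At Beta: gained [] -> total []
At Iota: gained ['P226W', 'I721C'] -> total ['I721C', 'P226W']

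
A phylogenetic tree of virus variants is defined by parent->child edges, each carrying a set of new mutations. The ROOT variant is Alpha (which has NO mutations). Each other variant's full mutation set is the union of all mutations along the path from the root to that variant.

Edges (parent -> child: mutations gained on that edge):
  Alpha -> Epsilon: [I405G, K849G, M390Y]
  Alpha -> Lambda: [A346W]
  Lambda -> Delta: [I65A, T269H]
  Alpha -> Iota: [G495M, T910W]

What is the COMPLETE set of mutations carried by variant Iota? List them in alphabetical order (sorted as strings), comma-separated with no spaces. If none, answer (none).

Answer: G495M,T910W

Derivation:
At Alpha: gained [] -> total []
At Iota: gained ['G495M', 'T910W'] -> total ['G495M', 'T910W']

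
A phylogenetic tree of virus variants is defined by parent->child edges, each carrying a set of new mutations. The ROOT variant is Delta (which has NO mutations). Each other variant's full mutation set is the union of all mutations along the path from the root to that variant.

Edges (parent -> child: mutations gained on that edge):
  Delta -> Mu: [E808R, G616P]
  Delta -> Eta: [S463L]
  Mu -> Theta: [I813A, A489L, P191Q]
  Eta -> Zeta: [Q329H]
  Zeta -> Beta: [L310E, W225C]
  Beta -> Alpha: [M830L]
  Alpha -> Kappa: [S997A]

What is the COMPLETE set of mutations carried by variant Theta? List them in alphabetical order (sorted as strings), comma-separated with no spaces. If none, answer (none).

Answer: A489L,E808R,G616P,I813A,P191Q

Derivation:
At Delta: gained [] -> total []
At Mu: gained ['E808R', 'G616P'] -> total ['E808R', 'G616P']
At Theta: gained ['I813A', 'A489L', 'P191Q'] -> total ['A489L', 'E808R', 'G616P', 'I813A', 'P191Q']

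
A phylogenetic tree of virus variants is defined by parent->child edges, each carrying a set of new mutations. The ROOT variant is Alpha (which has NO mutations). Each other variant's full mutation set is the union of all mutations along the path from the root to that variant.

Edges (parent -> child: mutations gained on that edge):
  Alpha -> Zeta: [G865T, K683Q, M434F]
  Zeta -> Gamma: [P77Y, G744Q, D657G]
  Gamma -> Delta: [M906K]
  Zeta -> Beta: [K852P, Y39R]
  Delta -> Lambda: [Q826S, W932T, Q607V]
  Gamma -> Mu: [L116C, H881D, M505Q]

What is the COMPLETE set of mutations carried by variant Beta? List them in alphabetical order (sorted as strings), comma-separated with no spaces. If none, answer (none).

Answer: G865T,K683Q,K852P,M434F,Y39R

Derivation:
At Alpha: gained [] -> total []
At Zeta: gained ['G865T', 'K683Q', 'M434F'] -> total ['G865T', 'K683Q', 'M434F']
At Beta: gained ['K852P', 'Y39R'] -> total ['G865T', 'K683Q', 'K852P', 'M434F', 'Y39R']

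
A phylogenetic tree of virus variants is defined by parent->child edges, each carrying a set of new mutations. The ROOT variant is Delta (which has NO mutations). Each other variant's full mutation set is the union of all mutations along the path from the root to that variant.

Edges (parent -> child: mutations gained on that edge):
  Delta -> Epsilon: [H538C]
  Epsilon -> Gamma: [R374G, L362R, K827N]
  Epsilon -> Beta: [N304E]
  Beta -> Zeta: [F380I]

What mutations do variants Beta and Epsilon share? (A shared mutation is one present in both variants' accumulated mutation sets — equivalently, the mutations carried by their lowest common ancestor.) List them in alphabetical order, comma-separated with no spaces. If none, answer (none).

Answer: H538C

Derivation:
Accumulating mutations along path to Beta:
  At Delta: gained [] -> total []
  At Epsilon: gained ['H538C'] -> total ['H538C']
  At Beta: gained ['N304E'] -> total ['H538C', 'N304E']
Mutations(Beta) = ['H538C', 'N304E']
Accumulating mutations along path to Epsilon:
  At Delta: gained [] -> total []
  At Epsilon: gained ['H538C'] -> total ['H538C']
Mutations(Epsilon) = ['H538C']
Intersection: ['H538C', 'N304E'] ∩ ['H538C'] = ['H538C']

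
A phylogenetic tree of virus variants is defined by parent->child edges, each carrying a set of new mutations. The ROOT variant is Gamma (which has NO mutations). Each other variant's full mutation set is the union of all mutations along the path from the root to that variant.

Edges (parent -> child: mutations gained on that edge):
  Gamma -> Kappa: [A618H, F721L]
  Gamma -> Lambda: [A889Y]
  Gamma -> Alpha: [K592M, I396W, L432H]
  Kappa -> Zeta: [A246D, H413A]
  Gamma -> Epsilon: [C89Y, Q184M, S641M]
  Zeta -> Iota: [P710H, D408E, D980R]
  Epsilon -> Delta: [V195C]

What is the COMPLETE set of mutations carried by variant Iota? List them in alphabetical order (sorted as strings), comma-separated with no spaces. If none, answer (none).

Answer: A246D,A618H,D408E,D980R,F721L,H413A,P710H

Derivation:
At Gamma: gained [] -> total []
At Kappa: gained ['A618H', 'F721L'] -> total ['A618H', 'F721L']
At Zeta: gained ['A246D', 'H413A'] -> total ['A246D', 'A618H', 'F721L', 'H413A']
At Iota: gained ['P710H', 'D408E', 'D980R'] -> total ['A246D', 'A618H', 'D408E', 'D980R', 'F721L', 'H413A', 'P710H']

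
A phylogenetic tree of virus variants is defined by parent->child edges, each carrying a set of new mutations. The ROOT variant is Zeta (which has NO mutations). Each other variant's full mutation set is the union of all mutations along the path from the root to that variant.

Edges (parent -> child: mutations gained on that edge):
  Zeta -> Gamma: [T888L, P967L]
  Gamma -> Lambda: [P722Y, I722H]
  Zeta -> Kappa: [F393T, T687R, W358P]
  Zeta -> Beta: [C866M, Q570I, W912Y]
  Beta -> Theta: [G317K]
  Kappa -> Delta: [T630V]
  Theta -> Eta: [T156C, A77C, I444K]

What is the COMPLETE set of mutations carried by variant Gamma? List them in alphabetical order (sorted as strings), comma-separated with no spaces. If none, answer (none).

At Zeta: gained [] -> total []
At Gamma: gained ['T888L', 'P967L'] -> total ['P967L', 'T888L']

Answer: P967L,T888L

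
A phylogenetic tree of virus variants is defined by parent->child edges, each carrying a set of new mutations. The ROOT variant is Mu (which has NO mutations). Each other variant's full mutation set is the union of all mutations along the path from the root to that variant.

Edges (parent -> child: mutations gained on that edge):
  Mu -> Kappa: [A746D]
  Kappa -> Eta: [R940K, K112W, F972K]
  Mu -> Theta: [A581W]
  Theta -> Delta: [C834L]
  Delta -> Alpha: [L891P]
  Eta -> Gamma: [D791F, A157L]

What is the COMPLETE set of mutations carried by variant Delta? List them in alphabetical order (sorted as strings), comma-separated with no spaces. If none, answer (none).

At Mu: gained [] -> total []
At Theta: gained ['A581W'] -> total ['A581W']
At Delta: gained ['C834L'] -> total ['A581W', 'C834L']

Answer: A581W,C834L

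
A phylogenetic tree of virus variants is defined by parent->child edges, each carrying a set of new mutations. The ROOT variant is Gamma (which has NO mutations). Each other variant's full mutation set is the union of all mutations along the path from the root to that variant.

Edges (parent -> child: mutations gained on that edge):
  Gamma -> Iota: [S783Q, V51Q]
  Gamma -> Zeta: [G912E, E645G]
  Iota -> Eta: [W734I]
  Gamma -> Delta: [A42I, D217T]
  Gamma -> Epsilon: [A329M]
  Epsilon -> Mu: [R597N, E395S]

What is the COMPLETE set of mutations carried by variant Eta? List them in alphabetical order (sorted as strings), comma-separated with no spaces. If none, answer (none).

At Gamma: gained [] -> total []
At Iota: gained ['S783Q', 'V51Q'] -> total ['S783Q', 'V51Q']
At Eta: gained ['W734I'] -> total ['S783Q', 'V51Q', 'W734I']

Answer: S783Q,V51Q,W734I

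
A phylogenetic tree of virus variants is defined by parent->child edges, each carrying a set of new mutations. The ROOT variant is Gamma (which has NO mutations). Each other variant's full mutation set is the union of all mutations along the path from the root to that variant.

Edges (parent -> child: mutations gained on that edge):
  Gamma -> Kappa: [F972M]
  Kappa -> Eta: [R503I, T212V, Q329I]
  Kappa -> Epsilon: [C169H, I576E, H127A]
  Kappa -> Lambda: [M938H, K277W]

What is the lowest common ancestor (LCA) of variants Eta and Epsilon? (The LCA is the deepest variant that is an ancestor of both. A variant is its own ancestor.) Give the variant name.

Answer: Kappa

Derivation:
Path from root to Eta: Gamma -> Kappa -> Eta
  ancestors of Eta: {Gamma, Kappa, Eta}
Path from root to Epsilon: Gamma -> Kappa -> Epsilon
  ancestors of Epsilon: {Gamma, Kappa, Epsilon}
Common ancestors: {Gamma, Kappa}
Walk up from Epsilon: Epsilon (not in ancestors of Eta), Kappa (in ancestors of Eta), Gamma (in ancestors of Eta)
Deepest common ancestor (LCA) = Kappa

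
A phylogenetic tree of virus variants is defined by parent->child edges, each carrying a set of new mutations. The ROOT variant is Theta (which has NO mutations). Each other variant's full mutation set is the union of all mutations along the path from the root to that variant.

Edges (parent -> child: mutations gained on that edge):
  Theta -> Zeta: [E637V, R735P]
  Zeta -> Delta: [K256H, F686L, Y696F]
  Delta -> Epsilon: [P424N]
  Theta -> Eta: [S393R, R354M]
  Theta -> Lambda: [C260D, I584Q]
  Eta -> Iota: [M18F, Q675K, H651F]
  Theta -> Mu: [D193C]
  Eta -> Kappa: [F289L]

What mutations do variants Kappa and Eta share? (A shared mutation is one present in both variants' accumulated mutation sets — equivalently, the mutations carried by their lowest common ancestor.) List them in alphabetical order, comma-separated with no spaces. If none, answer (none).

Accumulating mutations along path to Kappa:
  At Theta: gained [] -> total []
  At Eta: gained ['S393R', 'R354M'] -> total ['R354M', 'S393R']
  At Kappa: gained ['F289L'] -> total ['F289L', 'R354M', 'S393R']
Mutations(Kappa) = ['F289L', 'R354M', 'S393R']
Accumulating mutations along path to Eta:
  At Theta: gained [] -> total []
  At Eta: gained ['S393R', 'R354M'] -> total ['R354M', 'S393R']
Mutations(Eta) = ['R354M', 'S393R']
Intersection: ['F289L', 'R354M', 'S393R'] ∩ ['R354M', 'S393R'] = ['R354M', 'S393R']

Answer: R354M,S393R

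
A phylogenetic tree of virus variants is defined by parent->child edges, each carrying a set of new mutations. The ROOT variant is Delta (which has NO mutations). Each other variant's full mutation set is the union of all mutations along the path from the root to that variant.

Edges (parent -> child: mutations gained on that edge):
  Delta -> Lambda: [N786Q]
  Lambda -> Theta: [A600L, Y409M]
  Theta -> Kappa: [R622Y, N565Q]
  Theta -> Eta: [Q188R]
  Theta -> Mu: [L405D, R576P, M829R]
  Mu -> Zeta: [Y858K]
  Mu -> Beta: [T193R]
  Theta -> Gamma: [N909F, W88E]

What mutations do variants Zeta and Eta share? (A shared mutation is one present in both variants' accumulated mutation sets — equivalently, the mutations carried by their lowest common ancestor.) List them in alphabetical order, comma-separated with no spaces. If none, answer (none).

Accumulating mutations along path to Zeta:
  At Delta: gained [] -> total []
  At Lambda: gained ['N786Q'] -> total ['N786Q']
  At Theta: gained ['A600L', 'Y409M'] -> total ['A600L', 'N786Q', 'Y409M']
  At Mu: gained ['L405D', 'R576P', 'M829R'] -> total ['A600L', 'L405D', 'M829R', 'N786Q', 'R576P', 'Y409M']
  At Zeta: gained ['Y858K'] -> total ['A600L', 'L405D', 'M829R', 'N786Q', 'R576P', 'Y409M', 'Y858K']
Mutations(Zeta) = ['A600L', 'L405D', 'M829R', 'N786Q', 'R576P', 'Y409M', 'Y858K']
Accumulating mutations along path to Eta:
  At Delta: gained [] -> total []
  At Lambda: gained ['N786Q'] -> total ['N786Q']
  At Theta: gained ['A600L', 'Y409M'] -> total ['A600L', 'N786Q', 'Y409M']
  At Eta: gained ['Q188R'] -> total ['A600L', 'N786Q', 'Q188R', 'Y409M']
Mutations(Eta) = ['A600L', 'N786Q', 'Q188R', 'Y409M']
Intersection: ['A600L', 'L405D', 'M829R', 'N786Q', 'R576P', 'Y409M', 'Y858K'] ∩ ['A600L', 'N786Q', 'Q188R', 'Y409M'] = ['A600L', 'N786Q', 'Y409M']

Answer: A600L,N786Q,Y409M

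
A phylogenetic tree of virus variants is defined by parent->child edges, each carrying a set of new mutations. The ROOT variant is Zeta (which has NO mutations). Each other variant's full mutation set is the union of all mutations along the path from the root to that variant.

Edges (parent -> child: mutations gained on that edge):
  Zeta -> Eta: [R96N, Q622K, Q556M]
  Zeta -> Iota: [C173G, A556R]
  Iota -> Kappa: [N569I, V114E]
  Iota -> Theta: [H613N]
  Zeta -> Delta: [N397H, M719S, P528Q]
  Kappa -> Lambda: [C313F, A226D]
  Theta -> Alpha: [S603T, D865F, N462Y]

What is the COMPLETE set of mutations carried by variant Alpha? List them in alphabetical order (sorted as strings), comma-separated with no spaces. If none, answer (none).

Answer: A556R,C173G,D865F,H613N,N462Y,S603T

Derivation:
At Zeta: gained [] -> total []
At Iota: gained ['C173G', 'A556R'] -> total ['A556R', 'C173G']
At Theta: gained ['H613N'] -> total ['A556R', 'C173G', 'H613N']
At Alpha: gained ['S603T', 'D865F', 'N462Y'] -> total ['A556R', 'C173G', 'D865F', 'H613N', 'N462Y', 'S603T']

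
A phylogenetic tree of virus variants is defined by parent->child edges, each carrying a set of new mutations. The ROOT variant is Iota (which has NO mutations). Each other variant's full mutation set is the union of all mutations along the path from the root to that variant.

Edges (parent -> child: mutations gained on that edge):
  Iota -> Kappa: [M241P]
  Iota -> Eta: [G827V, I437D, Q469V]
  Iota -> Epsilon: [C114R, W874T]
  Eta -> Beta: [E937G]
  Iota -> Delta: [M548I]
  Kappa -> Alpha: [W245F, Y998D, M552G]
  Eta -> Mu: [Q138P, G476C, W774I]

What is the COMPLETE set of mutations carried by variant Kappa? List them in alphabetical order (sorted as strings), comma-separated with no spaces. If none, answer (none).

Answer: M241P

Derivation:
At Iota: gained [] -> total []
At Kappa: gained ['M241P'] -> total ['M241P']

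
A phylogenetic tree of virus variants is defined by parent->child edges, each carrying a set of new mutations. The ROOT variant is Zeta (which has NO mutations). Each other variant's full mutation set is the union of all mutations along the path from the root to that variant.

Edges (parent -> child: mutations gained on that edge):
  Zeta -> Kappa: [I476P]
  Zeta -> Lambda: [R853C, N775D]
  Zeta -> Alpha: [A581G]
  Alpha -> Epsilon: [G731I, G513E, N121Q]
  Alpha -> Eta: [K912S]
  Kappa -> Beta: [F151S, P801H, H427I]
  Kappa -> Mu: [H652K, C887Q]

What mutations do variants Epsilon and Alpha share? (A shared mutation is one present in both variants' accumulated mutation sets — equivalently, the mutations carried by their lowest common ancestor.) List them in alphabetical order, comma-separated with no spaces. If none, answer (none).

Accumulating mutations along path to Epsilon:
  At Zeta: gained [] -> total []
  At Alpha: gained ['A581G'] -> total ['A581G']
  At Epsilon: gained ['G731I', 'G513E', 'N121Q'] -> total ['A581G', 'G513E', 'G731I', 'N121Q']
Mutations(Epsilon) = ['A581G', 'G513E', 'G731I', 'N121Q']
Accumulating mutations along path to Alpha:
  At Zeta: gained [] -> total []
  At Alpha: gained ['A581G'] -> total ['A581G']
Mutations(Alpha) = ['A581G']
Intersection: ['A581G', 'G513E', 'G731I', 'N121Q'] ∩ ['A581G'] = ['A581G']

Answer: A581G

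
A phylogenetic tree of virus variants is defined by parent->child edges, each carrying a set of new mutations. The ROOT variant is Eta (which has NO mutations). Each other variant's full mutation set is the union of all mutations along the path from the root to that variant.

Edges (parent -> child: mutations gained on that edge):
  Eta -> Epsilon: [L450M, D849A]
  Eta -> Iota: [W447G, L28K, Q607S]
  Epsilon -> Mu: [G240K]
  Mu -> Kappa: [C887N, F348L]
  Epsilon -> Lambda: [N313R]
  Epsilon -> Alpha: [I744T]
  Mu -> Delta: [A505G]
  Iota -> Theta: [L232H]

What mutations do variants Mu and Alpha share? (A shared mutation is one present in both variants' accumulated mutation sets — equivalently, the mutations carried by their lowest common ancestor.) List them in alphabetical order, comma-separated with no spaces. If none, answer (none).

Accumulating mutations along path to Mu:
  At Eta: gained [] -> total []
  At Epsilon: gained ['L450M', 'D849A'] -> total ['D849A', 'L450M']
  At Mu: gained ['G240K'] -> total ['D849A', 'G240K', 'L450M']
Mutations(Mu) = ['D849A', 'G240K', 'L450M']
Accumulating mutations along path to Alpha:
  At Eta: gained [] -> total []
  At Epsilon: gained ['L450M', 'D849A'] -> total ['D849A', 'L450M']
  At Alpha: gained ['I744T'] -> total ['D849A', 'I744T', 'L450M']
Mutations(Alpha) = ['D849A', 'I744T', 'L450M']
Intersection: ['D849A', 'G240K', 'L450M'] ∩ ['D849A', 'I744T', 'L450M'] = ['D849A', 'L450M']

Answer: D849A,L450M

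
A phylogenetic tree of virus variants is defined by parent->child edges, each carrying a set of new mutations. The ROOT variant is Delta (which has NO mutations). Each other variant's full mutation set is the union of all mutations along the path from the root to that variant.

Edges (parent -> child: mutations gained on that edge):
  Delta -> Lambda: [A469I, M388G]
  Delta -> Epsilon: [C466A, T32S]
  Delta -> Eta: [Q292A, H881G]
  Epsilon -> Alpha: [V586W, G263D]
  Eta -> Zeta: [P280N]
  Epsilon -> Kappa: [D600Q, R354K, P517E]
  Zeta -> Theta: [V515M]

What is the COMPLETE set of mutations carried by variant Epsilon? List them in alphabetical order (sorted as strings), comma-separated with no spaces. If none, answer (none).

At Delta: gained [] -> total []
At Epsilon: gained ['C466A', 'T32S'] -> total ['C466A', 'T32S']

Answer: C466A,T32S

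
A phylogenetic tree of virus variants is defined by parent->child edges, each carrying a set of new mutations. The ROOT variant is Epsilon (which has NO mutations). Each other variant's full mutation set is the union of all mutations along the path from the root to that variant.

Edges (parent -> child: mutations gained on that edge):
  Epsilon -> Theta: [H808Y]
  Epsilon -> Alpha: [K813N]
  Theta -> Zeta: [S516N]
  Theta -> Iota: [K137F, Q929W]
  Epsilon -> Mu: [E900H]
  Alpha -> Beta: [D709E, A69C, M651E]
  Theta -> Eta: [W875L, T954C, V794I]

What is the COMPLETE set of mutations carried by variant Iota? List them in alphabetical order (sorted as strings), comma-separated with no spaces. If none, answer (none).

At Epsilon: gained [] -> total []
At Theta: gained ['H808Y'] -> total ['H808Y']
At Iota: gained ['K137F', 'Q929W'] -> total ['H808Y', 'K137F', 'Q929W']

Answer: H808Y,K137F,Q929W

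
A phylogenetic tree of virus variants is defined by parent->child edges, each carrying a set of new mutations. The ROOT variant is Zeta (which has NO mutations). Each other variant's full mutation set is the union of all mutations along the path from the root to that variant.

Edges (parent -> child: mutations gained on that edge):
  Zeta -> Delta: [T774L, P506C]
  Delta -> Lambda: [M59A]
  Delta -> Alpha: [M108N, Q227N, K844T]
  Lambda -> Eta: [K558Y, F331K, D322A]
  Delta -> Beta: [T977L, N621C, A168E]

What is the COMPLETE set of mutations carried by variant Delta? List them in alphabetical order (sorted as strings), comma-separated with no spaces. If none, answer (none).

At Zeta: gained [] -> total []
At Delta: gained ['T774L', 'P506C'] -> total ['P506C', 'T774L']

Answer: P506C,T774L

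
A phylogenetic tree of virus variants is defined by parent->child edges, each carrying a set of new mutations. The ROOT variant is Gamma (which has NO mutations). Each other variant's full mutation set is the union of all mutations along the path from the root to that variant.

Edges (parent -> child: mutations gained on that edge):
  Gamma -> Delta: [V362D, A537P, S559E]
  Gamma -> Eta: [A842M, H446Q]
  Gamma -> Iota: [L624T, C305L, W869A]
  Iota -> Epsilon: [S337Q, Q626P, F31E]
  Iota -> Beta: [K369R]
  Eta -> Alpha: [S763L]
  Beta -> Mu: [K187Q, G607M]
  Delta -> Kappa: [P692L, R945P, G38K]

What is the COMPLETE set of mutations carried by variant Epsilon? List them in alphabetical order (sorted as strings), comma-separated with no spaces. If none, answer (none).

At Gamma: gained [] -> total []
At Iota: gained ['L624T', 'C305L', 'W869A'] -> total ['C305L', 'L624T', 'W869A']
At Epsilon: gained ['S337Q', 'Q626P', 'F31E'] -> total ['C305L', 'F31E', 'L624T', 'Q626P', 'S337Q', 'W869A']

Answer: C305L,F31E,L624T,Q626P,S337Q,W869A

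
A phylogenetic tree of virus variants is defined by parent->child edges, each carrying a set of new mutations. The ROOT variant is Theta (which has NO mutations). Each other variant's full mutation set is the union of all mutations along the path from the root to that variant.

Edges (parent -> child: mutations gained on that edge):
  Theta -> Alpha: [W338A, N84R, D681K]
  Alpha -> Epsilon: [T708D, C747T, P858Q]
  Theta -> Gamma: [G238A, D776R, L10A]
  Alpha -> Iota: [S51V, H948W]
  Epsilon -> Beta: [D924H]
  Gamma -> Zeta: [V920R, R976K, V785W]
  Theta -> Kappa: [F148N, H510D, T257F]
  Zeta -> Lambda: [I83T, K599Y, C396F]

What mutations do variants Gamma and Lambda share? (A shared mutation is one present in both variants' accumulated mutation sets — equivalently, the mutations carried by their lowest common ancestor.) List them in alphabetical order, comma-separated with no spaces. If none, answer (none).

Accumulating mutations along path to Gamma:
  At Theta: gained [] -> total []
  At Gamma: gained ['G238A', 'D776R', 'L10A'] -> total ['D776R', 'G238A', 'L10A']
Mutations(Gamma) = ['D776R', 'G238A', 'L10A']
Accumulating mutations along path to Lambda:
  At Theta: gained [] -> total []
  At Gamma: gained ['G238A', 'D776R', 'L10A'] -> total ['D776R', 'G238A', 'L10A']
  At Zeta: gained ['V920R', 'R976K', 'V785W'] -> total ['D776R', 'G238A', 'L10A', 'R976K', 'V785W', 'V920R']
  At Lambda: gained ['I83T', 'K599Y', 'C396F'] -> total ['C396F', 'D776R', 'G238A', 'I83T', 'K599Y', 'L10A', 'R976K', 'V785W', 'V920R']
Mutations(Lambda) = ['C396F', 'D776R', 'G238A', 'I83T', 'K599Y', 'L10A', 'R976K', 'V785W', 'V920R']
Intersection: ['D776R', 'G238A', 'L10A'] ∩ ['C396F', 'D776R', 'G238A', 'I83T', 'K599Y', 'L10A', 'R976K', 'V785W', 'V920R'] = ['D776R', 'G238A', 'L10A']

Answer: D776R,G238A,L10A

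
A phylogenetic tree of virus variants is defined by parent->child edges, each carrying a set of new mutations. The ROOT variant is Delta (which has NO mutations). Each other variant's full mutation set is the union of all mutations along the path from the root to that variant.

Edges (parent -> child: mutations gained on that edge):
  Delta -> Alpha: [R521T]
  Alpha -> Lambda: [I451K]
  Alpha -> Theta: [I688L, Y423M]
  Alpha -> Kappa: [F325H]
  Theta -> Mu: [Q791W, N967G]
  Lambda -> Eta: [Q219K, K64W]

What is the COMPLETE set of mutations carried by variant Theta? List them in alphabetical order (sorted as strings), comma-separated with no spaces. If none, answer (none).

At Delta: gained [] -> total []
At Alpha: gained ['R521T'] -> total ['R521T']
At Theta: gained ['I688L', 'Y423M'] -> total ['I688L', 'R521T', 'Y423M']

Answer: I688L,R521T,Y423M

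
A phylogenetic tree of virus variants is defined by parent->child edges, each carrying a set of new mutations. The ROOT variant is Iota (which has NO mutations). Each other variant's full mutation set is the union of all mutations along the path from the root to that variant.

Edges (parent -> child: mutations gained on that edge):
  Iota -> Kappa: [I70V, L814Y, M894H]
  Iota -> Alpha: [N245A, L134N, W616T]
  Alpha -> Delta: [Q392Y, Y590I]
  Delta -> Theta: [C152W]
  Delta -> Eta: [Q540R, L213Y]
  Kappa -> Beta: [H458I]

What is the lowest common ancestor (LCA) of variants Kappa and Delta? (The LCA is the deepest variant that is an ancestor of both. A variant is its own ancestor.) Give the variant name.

Path from root to Kappa: Iota -> Kappa
  ancestors of Kappa: {Iota, Kappa}
Path from root to Delta: Iota -> Alpha -> Delta
  ancestors of Delta: {Iota, Alpha, Delta}
Common ancestors: {Iota}
Walk up from Delta: Delta (not in ancestors of Kappa), Alpha (not in ancestors of Kappa), Iota (in ancestors of Kappa)
Deepest common ancestor (LCA) = Iota

Answer: Iota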